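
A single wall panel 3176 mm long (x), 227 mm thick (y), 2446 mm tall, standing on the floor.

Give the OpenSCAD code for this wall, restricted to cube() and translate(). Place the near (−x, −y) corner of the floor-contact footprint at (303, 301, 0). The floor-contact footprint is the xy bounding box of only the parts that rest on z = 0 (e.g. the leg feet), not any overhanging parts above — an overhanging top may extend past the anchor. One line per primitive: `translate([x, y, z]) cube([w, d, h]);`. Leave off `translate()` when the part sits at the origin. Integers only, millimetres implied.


translate([303, 301, 0]) cube([3176, 227, 2446]);


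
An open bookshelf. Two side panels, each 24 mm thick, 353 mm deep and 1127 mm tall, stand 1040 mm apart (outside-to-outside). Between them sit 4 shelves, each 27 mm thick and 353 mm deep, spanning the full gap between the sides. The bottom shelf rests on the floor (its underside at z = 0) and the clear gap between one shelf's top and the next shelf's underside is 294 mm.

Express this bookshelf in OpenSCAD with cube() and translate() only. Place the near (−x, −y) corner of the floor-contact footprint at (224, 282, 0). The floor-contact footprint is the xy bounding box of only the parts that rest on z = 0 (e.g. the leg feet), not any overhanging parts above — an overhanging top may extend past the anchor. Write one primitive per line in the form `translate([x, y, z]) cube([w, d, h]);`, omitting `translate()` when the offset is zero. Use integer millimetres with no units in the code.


translate([224, 282, 0]) cube([24, 353, 1127]);
translate([1240, 282, 0]) cube([24, 353, 1127]);
translate([248, 282, 0]) cube([992, 353, 27]);
translate([248, 282, 321]) cube([992, 353, 27]);
translate([248, 282, 642]) cube([992, 353, 27]);
translate([248, 282, 963]) cube([992, 353, 27]);


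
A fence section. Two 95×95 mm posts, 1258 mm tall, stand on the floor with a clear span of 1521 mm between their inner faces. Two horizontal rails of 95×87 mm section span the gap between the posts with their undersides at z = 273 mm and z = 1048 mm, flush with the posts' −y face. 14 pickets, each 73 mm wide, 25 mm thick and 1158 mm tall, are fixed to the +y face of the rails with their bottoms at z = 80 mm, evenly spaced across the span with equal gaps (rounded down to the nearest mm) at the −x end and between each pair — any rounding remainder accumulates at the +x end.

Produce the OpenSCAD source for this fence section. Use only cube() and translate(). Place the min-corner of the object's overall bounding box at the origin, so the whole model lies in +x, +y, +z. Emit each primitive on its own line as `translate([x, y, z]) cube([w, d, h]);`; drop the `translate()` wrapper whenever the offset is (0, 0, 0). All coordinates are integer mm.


cube([95, 95, 1258]);
translate([1616, 0, 0]) cube([95, 95, 1258]);
translate([95, 0, 273]) cube([1521, 95, 87]);
translate([95, 0, 1048]) cube([1521, 95, 87]);
translate([128, 95, 80]) cube([73, 25, 1158]);
translate([234, 95, 80]) cube([73, 25, 1158]);
translate([340, 95, 80]) cube([73, 25, 1158]);
translate([446, 95, 80]) cube([73, 25, 1158]);
translate([552, 95, 80]) cube([73, 25, 1158]);
translate([658, 95, 80]) cube([73, 25, 1158]);
translate([764, 95, 80]) cube([73, 25, 1158]);
translate([870, 95, 80]) cube([73, 25, 1158]);
translate([976, 95, 80]) cube([73, 25, 1158]);
translate([1082, 95, 80]) cube([73, 25, 1158]);
translate([1188, 95, 80]) cube([73, 25, 1158]);
translate([1294, 95, 80]) cube([73, 25, 1158]);
translate([1400, 95, 80]) cube([73, 25, 1158]);
translate([1506, 95, 80]) cube([73, 25, 1158]);


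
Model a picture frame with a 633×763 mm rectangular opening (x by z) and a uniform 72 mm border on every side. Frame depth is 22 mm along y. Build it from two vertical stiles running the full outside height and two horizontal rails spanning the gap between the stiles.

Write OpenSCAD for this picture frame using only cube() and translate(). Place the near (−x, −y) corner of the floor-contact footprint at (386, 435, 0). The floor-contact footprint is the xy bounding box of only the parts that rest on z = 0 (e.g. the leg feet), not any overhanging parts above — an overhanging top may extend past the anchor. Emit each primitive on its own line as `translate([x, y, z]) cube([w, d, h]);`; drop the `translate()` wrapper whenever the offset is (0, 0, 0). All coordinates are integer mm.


translate([386, 435, 0]) cube([72, 22, 907]);
translate([1091, 435, 0]) cube([72, 22, 907]);
translate([458, 435, 0]) cube([633, 22, 72]);
translate([458, 435, 835]) cube([633, 22, 72]);


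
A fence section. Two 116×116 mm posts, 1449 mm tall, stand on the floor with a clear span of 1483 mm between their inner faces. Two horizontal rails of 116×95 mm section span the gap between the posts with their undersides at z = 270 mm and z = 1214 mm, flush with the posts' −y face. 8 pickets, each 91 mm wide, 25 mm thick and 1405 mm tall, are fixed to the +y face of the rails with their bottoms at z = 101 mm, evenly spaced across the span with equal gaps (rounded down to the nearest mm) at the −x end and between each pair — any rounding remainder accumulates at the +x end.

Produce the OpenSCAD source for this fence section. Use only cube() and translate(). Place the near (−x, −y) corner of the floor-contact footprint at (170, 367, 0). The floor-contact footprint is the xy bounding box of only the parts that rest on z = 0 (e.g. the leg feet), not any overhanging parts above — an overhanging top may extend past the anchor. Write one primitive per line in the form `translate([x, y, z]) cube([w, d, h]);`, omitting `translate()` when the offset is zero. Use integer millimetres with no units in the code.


translate([170, 367, 0]) cube([116, 116, 1449]);
translate([1769, 367, 0]) cube([116, 116, 1449]);
translate([286, 367, 270]) cube([1483, 116, 95]);
translate([286, 367, 1214]) cube([1483, 116, 95]);
translate([369, 483, 101]) cube([91, 25, 1405]);
translate([543, 483, 101]) cube([91, 25, 1405]);
translate([717, 483, 101]) cube([91, 25, 1405]);
translate([891, 483, 101]) cube([91, 25, 1405]);
translate([1065, 483, 101]) cube([91, 25, 1405]);
translate([1239, 483, 101]) cube([91, 25, 1405]);
translate([1413, 483, 101]) cube([91, 25, 1405]);
translate([1587, 483, 101]) cube([91, 25, 1405]);


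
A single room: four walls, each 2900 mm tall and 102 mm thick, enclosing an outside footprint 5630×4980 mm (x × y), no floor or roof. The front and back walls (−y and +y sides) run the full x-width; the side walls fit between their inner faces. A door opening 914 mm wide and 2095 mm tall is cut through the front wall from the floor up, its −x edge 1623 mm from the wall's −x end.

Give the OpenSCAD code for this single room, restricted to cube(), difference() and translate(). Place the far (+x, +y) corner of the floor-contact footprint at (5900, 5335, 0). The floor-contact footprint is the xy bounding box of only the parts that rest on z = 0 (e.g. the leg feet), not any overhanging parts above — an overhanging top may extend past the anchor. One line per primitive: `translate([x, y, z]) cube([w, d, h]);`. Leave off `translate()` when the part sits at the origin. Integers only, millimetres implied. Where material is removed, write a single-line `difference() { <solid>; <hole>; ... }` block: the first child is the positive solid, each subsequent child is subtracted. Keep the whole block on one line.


difference() { translate([270, 355, 0]) cube([5630, 102, 2900]); translate([1893, 355, 0]) cube([914, 102, 2095]); }
translate([270, 5233, 0]) cube([5630, 102, 2900]);
translate([270, 457, 0]) cube([102, 4776, 2900]);
translate([5798, 457, 0]) cube([102, 4776, 2900]);


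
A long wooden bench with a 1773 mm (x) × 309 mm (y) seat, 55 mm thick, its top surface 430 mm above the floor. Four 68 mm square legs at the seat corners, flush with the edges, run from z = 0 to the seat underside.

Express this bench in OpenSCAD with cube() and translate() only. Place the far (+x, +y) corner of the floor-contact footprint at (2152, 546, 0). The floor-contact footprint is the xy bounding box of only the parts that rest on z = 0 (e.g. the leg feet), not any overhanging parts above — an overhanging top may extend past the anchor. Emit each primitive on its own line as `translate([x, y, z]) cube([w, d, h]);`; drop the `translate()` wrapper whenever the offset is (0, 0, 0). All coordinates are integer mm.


translate([379, 237, 375]) cube([1773, 309, 55]);
translate([379, 237, 0]) cube([68, 68, 375]);
translate([379, 478, 0]) cube([68, 68, 375]);
translate([2084, 237, 0]) cube([68, 68, 375]);
translate([2084, 478, 0]) cube([68, 68, 375]);


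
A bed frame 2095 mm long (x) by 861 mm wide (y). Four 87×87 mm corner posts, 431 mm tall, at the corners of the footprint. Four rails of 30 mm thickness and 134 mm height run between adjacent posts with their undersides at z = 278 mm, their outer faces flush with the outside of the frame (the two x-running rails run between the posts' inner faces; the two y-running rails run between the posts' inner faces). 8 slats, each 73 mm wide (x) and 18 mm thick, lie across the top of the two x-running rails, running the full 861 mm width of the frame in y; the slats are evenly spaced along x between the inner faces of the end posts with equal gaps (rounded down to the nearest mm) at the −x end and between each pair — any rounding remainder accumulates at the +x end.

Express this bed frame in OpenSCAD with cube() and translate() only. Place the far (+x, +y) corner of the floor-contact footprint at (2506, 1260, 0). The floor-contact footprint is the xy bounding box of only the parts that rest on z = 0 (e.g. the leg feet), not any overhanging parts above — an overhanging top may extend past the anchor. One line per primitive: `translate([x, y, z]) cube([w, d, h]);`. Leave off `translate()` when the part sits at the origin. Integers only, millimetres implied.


// slat z = rail_z + rail_h = 278 + 134 = 412
// slat gap = ⌊(1921 − 8·73) / 9⌋ = 148
translate([411, 399, 0]) cube([87, 87, 431]);
translate([411, 1173, 0]) cube([87, 87, 431]);
translate([2419, 399, 0]) cube([87, 87, 431]);
translate([2419, 1173, 0]) cube([87, 87, 431]);
translate([498, 399, 278]) cube([1921, 30, 134]);
translate([498, 1230, 278]) cube([1921, 30, 134]);
translate([411, 486, 278]) cube([30, 687, 134]);
translate([2476, 486, 278]) cube([30, 687, 134]);
translate([646, 399, 412]) cube([73, 861, 18]);
translate([867, 399, 412]) cube([73, 861, 18]);
translate([1088, 399, 412]) cube([73, 861, 18]);
translate([1309, 399, 412]) cube([73, 861, 18]);
translate([1530, 399, 412]) cube([73, 861, 18]);
translate([1751, 399, 412]) cube([73, 861, 18]);
translate([1972, 399, 412]) cube([73, 861, 18]);
translate([2193, 399, 412]) cube([73, 861, 18]);


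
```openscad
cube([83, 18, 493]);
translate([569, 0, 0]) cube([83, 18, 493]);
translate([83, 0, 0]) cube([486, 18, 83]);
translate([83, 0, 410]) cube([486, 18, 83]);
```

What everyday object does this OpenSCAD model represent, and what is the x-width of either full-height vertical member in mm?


A picture frame. The border width is 83 mm.

Four thin pieces enclosing a rectangular opening — a picture frame. The two full-height stiles are 493 mm tall; the top rail sits at z = 410 and is 83 mm tall, so the border above the opening is 493 − 410 = 83 mm, matching the stile x-width.


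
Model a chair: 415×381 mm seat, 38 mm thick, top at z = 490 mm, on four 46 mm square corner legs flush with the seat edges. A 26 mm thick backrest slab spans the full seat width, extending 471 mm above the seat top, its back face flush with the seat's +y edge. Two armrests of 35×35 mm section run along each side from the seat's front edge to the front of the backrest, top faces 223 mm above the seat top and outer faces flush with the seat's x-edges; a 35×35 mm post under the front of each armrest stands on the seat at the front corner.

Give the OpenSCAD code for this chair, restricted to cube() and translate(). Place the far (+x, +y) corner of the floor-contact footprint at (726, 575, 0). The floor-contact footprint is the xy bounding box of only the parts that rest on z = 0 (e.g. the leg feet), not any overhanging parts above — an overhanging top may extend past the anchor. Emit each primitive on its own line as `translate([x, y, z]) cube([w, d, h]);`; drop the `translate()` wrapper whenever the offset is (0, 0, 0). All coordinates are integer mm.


// leg_h = 490 - 38 = 452
// arm post h = 223 - 35 = 188
translate([311, 194, 452]) cube([415, 381, 38]);
translate([311, 194, 0]) cube([46, 46, 452]);
translate([680, 194, 0]) cube([46, 46, 452]);
translate([311, 529, 0]) cube([46, 46, 452]);
translate([680, 529, 0]) cube([46, 46, 452]);
translate([311, 549, 490]) cube([415, 26, 471]);
translate([311, 194, 678]) cube([35, 355, 35]);
translate([691, 194, 678]) cube([35, 355, 35]);
translate([311, 194, 490]) cube([35, 35, 188]);
translate([691, 194, 490]) cube([35, 35, 188]);


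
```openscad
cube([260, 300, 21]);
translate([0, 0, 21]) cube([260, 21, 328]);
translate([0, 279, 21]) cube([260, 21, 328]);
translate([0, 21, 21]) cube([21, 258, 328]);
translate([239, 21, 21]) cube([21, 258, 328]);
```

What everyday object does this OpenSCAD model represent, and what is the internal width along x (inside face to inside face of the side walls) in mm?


An open box. The internal width is 218 mm.

A 260×300 base slab with four walls standing on it — an open box. The base is 260 mm wide and the walls are 21 mm thick, so the internal width is 260 − 2 × 21 = 218 mm.


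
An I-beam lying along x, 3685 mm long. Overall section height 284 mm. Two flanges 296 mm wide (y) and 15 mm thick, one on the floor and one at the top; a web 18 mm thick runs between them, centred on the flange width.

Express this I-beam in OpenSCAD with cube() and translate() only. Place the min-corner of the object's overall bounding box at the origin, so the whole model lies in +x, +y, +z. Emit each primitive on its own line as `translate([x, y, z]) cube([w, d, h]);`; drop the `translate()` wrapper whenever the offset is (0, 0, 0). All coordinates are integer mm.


cube([3685, 296, 15]);
translate([0, 139, 15]) cube([3685, 18, 254]);
translate([0, 0, 269]) cube([3685, 296, 15]);


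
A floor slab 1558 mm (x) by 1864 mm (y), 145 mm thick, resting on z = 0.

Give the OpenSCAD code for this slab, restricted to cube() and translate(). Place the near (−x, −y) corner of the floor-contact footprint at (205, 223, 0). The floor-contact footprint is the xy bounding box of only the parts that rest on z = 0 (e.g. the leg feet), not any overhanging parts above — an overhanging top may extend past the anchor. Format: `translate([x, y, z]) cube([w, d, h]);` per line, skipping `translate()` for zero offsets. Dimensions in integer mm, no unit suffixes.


translate([205, 223, 0]) cube([1558, 1864, 145]);


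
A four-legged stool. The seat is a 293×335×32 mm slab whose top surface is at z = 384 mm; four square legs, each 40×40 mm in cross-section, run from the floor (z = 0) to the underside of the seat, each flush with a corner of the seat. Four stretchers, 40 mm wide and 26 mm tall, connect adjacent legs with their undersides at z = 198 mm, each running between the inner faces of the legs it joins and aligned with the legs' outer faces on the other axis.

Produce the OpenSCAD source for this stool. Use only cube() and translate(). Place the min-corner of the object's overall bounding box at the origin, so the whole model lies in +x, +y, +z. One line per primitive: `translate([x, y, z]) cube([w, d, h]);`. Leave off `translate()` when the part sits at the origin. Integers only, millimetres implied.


translate([0, 0, 352]) cube([293, 335, 32]);
cube([40, 40, 352]);
translate([253, 0, 0]) cube([40, 40, 352]);
translate([0, 295, 0]) cube([40, 40, 352]);
translate([253, 295, 0]) cube([40, 40, 352]);
translate([40, 0, 198]) cube([213, 40, 26]);
translate([40, 295, 198]) cube([213, 40, 26]);
translate([0, 40, 198]) cube([40, 255, 26]);
translate([253, 40, 198]) cube([40, 255, 26]);


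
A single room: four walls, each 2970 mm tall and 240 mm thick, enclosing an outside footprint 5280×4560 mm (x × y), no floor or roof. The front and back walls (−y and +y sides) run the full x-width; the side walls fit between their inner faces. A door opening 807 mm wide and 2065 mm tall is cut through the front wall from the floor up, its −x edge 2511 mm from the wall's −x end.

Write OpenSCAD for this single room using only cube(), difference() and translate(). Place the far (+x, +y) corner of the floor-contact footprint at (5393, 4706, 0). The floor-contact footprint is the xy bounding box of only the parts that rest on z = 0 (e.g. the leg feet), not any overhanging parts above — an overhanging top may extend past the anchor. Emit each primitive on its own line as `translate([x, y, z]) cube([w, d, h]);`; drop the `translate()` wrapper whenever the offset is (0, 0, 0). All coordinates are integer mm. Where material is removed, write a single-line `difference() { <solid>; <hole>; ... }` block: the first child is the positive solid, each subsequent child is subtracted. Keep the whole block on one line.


difference() { translate([113, 146, 0]) cube([5280, 240, 2970]); translate([2624, 146, 0]) cube([807, 240, 2065]); }
translate([113, 4466, 0]) cube([5280, 240, 2970]);
translate([113, 386, 0]) cube([240, 4080, 2970]);
translate([5153, 386, 0]) cube([240, 4080, 2970]);


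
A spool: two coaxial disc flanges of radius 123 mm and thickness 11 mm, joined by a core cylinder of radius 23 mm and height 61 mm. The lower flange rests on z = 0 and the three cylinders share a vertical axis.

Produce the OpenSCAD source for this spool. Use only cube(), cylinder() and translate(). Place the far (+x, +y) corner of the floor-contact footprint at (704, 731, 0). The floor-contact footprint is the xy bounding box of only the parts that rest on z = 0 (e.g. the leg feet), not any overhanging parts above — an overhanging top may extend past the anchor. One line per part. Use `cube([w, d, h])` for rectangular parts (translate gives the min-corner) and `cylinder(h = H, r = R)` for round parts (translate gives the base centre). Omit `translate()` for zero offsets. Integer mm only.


translate([581, 608, 0]) cylinder(h = 11, r = 123);
translate([581, 608, 11]) cylinder(h = 61, r = 23);
translate([581, 608, 72]) cylinder(h = 11, r = 123);


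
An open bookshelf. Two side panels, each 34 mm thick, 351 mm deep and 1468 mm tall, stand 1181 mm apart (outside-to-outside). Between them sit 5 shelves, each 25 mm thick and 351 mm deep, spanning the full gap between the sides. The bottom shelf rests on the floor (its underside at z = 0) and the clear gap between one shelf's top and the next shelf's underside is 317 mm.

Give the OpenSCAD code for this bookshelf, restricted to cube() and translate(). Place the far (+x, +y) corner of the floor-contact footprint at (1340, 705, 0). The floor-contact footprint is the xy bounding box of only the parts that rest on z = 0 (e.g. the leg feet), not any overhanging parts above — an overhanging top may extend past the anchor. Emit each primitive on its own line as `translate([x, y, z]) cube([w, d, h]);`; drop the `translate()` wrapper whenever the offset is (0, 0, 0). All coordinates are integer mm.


translate([159, 354, 0]) cube([34, 351, 1468]);
translate([1306, 354, 0]) cube([34, 351, 1468]);
translate([193, 354, 0]) cube([1113, 351, 25]);
translate([193, 354, 342]) cube([1113, 351, 25]);
translate([193, 354, 684]) cube([1113, 351, 25]);
translate([193, 354, 1026]) cube([1113, 351, 25]);
translate([193, 354, 1368]) cube([1113, 351, 25]);


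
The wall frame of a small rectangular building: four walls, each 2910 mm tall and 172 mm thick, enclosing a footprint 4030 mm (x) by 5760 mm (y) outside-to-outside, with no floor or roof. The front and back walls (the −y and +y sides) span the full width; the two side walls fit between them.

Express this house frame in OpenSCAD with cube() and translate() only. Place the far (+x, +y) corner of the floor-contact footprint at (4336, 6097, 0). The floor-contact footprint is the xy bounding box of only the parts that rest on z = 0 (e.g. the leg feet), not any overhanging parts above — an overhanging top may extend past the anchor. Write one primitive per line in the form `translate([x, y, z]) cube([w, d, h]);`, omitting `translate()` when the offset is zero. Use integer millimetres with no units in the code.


translate([306, 337, 0]) cube([4030, 172, 2910]);
translate([306, 5925, 0]) cube([4030, 172, 2910]);
translate([306, 509, 0]) cube([172, 5416, 2910]);
translate([4164, 509, 0]) cube([172, 5416, 2910]);


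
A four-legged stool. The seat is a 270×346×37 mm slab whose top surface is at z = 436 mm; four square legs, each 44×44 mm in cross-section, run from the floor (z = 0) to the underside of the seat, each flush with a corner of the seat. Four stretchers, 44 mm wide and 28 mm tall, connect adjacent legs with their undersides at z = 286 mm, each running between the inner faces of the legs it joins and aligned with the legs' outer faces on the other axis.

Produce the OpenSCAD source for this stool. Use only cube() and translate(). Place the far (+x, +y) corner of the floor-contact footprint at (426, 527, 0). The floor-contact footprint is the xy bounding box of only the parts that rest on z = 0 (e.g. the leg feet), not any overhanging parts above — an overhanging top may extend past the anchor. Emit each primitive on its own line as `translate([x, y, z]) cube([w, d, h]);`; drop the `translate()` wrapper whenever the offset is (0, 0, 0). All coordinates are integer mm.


translate([156, 181, 399]) cube([270, 346, 37]);
translate([156, 181, 0]) cube([44, 44, 399]);
translate([382, 181, 0]) cube([44, 44, 399]);
translate([156, 483, 0]) cube([44, 44, 399]);
translate([382, 483, 0]) cube([44, 44, 399]);
translate([200, 181, 286]) cube([182, 44, 28]);
translate([200, 483, 286]) cube([182, 44, 28]);
translate([156, 225, 286]) cube([44, 258, 28]);
translate([382, 225, 286]) cube([44, 258, 28]);


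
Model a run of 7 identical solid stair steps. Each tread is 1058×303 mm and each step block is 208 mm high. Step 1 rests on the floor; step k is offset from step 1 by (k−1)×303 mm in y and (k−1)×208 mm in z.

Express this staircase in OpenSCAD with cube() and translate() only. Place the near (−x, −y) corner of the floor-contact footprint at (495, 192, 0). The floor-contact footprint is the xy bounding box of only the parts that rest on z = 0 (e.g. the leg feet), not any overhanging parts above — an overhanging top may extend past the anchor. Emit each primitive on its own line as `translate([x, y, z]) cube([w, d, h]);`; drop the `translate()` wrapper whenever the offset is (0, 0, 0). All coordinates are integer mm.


translate([495, 192, 0]) cube([1058, 303, 208]);
translate([495, 495, 208]) cube([1058, 303, 208]);
translate([495, 798, 416]) cube([1058, 303, 208]);
translate([495, 1101, 624]) cube([1058, 303, 208]);
translate([495, 1404, 832]) cube([1058, 303, 208]);
translate([495, 1707, 1040]) cube([1058, 303, 208]);
translate([495, 2010, 1248]) cube([1058, 303, 208]);


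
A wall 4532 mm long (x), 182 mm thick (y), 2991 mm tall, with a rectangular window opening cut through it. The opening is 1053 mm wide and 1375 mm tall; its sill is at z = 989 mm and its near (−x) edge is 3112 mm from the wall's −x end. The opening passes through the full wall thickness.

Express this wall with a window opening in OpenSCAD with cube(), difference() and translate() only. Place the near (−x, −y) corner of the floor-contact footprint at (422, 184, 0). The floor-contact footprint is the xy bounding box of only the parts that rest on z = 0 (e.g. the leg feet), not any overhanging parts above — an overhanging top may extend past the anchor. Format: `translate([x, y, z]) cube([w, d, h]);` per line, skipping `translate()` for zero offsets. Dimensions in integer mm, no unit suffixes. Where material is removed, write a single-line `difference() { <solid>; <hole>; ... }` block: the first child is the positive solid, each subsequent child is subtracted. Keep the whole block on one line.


difference() { translate([422, 184, 0]) cube([4532, 182, 2991]); translate([3534, 184, 989]) cube([1053, 182, 1375]); }


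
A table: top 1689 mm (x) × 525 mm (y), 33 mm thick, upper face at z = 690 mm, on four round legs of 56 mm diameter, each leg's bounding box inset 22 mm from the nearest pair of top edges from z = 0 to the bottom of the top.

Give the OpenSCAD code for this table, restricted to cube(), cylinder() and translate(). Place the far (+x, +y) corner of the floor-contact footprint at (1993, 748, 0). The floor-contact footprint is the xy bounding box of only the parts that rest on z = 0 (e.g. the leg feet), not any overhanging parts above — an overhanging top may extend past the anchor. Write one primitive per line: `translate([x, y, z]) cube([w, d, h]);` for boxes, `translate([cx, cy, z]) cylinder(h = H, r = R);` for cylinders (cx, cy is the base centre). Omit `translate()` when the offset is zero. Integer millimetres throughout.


translate([326, 245, 657]) cube([1689, 525, 33]);
translate([376, 295, 0]) cylinder(h = 657, r = 28);
translate([1965, 295, 0]) cylinder(h = 657, r = 28);
translate([376, 720, 0]) cylinder(h = 657, r = 28);
translate([1965, 720, 0]) cylinder(h = 657, r = 28);


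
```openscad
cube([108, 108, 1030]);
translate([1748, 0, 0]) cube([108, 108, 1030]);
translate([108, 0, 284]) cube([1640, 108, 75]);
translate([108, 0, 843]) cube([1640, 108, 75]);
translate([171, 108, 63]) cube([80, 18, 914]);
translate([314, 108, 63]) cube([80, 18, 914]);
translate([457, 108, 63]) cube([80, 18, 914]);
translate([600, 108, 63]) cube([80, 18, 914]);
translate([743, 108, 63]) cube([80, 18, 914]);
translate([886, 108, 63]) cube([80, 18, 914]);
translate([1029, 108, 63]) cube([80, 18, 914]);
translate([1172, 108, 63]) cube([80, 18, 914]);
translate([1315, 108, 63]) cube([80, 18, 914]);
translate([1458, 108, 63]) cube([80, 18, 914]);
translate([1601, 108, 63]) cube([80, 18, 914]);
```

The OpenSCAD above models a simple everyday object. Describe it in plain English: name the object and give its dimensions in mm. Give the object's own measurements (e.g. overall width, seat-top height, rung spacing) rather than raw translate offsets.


A fence section. Two 108×108 mm posts, 1030 mm tall, stand on the floor with a clear span of 1640 mm between their inner faces. Two horizontal rails of 108×75 mm section span the gap between the posts with their undersides at z = 284 mm and z = 843 mm, flush with the posts' −y face. 11 pickets, each 80 mm wide, 18 mm thick and 914 mm tall, are fixed to the +y face of the rails with their bottoms at z = 63 mm, spaced across the span with a 63 mm gap after the −x post and between neighbouring pickets, with 67 mm left before the +x post.


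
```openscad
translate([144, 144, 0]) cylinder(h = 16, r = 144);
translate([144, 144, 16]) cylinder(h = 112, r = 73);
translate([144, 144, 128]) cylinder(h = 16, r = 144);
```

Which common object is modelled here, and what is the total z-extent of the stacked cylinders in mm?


A spool. The overall height is 144 mm.

Three coaxial cylinders, large–small–large — a spool. Two 16 mm flanges and a 112 mm core give 16 + 112 + 16 = 144 mm.


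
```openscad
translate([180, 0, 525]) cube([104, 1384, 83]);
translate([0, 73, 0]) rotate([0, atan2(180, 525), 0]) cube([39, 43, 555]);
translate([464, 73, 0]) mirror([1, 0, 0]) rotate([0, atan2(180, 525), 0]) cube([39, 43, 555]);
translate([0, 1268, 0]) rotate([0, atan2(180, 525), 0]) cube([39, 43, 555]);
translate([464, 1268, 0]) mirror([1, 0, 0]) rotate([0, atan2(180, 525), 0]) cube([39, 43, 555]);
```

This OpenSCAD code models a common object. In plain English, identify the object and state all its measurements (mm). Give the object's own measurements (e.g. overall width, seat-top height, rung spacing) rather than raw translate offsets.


A sawhorse. A 104×1384×83 mm beam (x, y, z) sits on two A-frame leg pairs. Each pair is two raked legs of 39×43 mm section (43 mm along y) splaying symmetrically in x. Each leg rises 525 mm vertically over 180 mm of horizontal reach and is 555 mm long along its own axis. Every leg's outer bottom edge rests on the floor and its outer top edge meets a bottom edge of the beam — the left legs (tilting toward +x) meet the beam's −x bottom edge, the right legs (their mirror images, tilting toward −x) meet its +x bottom edge — so the leg tops tuck under the beam, the beam's underside is 525 mm above the floor, and the feet are 464 mm apart outside-to-outside with the beam centred between them. The two leg pairs are set in 73 mm from either end of the beam.


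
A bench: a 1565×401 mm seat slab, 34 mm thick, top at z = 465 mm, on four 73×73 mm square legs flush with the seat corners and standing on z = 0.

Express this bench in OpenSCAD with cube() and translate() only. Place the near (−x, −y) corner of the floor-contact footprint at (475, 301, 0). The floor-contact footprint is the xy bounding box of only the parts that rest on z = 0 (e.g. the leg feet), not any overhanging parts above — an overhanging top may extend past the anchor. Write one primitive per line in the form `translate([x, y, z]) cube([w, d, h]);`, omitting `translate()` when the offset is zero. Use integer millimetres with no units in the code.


// leg_h = 465 − 34 = 431
translate([475, 301, 431]) cube([1565, 401, 34]);
translate([475, 301, 0]) cube([73, 73, 431]);
translate([475, 629, 0]) cube([73, 73, 431]);
translate([1967, 301, 0]) cube([73, 73, 431]);
translate([1967, 629, 0]) cube([73, 73, 431]);


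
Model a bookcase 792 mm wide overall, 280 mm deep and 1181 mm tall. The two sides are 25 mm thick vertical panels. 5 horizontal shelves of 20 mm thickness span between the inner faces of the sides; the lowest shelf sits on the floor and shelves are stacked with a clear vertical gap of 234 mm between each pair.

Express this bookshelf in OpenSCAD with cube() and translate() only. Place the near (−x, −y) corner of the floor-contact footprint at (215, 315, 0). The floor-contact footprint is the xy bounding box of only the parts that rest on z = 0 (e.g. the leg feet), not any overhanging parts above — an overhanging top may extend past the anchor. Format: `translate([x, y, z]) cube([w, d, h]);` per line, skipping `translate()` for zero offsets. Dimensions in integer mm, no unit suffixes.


translate([215, 315, 0]) cube([25, 280, 1181]);
translate([982, 315, 0]) cube([25, 280, 1181]);
translate([240, 315, 0]) cube([742, 280, 20]);
translate([240, 315, 254]) cube([742, 280, 20]);
translate([240, 315, 508]) cube([742, 280, 20]);
translate([240, 315, 762]) cube([742, 280, 20]);
translate([240, 315, 1016]) cube([742, 280, 20]);


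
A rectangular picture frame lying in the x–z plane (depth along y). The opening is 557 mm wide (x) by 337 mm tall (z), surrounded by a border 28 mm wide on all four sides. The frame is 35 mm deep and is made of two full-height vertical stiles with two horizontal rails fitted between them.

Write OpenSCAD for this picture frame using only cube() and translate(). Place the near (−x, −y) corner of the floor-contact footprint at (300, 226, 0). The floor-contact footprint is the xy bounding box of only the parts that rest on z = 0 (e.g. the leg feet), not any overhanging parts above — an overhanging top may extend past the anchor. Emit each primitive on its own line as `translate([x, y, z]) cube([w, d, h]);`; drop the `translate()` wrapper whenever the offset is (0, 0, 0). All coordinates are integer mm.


translate([300, 226, 0]) cube([28, 35, 393]);
translate([885, 226, 0]) cube([28, 35, 393]);
translate([328, 226, 0]) cube([557, 35, 28]);
translate([328, 226, 365]) cube([557, 35, 28]);


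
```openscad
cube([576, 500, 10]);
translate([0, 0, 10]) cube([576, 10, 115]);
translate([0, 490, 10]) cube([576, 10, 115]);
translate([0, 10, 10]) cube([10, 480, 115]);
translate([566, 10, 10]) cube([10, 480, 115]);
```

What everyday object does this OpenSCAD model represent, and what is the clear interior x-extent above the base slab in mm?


An open box. The internal width is 556 mm.

A 576×500 base slab with four walls standing on it — an open box. The base is 576 mm wide and the walls are 10 mm thick, so the internal width is 576 − 2 × 10 = 556 mm.


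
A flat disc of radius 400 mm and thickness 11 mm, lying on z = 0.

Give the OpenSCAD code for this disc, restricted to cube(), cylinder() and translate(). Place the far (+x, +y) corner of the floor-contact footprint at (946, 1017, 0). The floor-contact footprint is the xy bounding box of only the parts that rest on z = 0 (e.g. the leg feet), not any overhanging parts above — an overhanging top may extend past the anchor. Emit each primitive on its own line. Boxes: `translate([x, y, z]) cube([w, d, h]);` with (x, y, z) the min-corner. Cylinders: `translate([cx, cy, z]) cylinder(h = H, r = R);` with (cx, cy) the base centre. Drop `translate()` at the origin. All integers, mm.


translate([546, 617, 0]) cylinder(h = 11, r = 400);


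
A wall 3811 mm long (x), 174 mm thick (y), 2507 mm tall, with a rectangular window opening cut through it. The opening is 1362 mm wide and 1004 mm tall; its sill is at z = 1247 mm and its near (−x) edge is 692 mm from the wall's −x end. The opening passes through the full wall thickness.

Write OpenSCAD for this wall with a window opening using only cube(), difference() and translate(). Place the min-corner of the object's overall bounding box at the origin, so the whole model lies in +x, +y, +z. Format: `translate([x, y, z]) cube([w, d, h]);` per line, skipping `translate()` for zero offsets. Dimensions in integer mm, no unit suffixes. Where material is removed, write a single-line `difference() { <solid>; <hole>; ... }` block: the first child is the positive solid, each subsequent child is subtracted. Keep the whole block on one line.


difference() { cube([3811, 174, 2507]); translate([692, 0, 1247]) cube([1362, 174, 1004]); }


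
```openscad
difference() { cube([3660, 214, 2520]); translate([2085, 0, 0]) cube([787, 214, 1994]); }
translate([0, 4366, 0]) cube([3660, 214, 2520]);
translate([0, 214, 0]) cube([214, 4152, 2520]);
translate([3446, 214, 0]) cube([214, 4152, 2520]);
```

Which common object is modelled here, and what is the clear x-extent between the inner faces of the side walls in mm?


A single room. The interior width is 3232 mm.

Four walls enclosing a rectangle with a door in the front wall — a room. Outside width 3660 minus two 214 mm walls gives 3232 mm.


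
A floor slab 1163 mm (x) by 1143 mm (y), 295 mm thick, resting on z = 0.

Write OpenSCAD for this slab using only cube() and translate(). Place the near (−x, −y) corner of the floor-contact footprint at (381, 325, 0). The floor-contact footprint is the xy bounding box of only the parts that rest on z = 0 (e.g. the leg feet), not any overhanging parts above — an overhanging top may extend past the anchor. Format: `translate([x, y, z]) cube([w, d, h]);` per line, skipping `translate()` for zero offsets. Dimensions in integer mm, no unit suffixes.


translate([381, 325, 0]) cube([1163, 1143, 295]);


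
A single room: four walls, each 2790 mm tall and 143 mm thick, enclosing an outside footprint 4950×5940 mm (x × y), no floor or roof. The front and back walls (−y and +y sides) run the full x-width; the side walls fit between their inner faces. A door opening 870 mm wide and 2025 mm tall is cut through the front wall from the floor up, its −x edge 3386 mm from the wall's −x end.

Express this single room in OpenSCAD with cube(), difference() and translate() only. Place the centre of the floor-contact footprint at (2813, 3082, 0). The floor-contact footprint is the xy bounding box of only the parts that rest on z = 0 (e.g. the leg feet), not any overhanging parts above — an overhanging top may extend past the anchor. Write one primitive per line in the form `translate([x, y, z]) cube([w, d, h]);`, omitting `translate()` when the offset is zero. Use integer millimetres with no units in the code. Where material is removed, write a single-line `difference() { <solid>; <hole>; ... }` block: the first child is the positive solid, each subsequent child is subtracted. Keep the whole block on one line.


difference() { translate([338, 112, 0]) cube([4950, 143, 2790]); translate([3724, 112, 0]) cube([870, 143, 2025]); }
translate([338, 5909, 0]) cube([4950, 143, 2790]);
translate([338, 255, 0]) cube([143, 5654, 2790]);
translate([5145, 255, 0]) cube([143, 5654, 2790]);


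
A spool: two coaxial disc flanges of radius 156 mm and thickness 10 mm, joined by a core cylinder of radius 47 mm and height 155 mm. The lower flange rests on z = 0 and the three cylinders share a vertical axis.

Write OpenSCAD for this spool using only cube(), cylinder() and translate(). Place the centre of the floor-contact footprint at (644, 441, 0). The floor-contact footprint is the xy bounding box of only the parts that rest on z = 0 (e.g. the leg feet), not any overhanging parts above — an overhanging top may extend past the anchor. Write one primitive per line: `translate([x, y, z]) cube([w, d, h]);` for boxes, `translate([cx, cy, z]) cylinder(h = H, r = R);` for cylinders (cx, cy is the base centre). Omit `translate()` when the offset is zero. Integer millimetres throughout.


translate([644, 441, 0]) cylinder(h = 10, r = 156);
translate([644, 441, 10]) cylinder(h = 155, r = 47);
translate([644, 441, 165]) cylinder(h = 10, r = 156);


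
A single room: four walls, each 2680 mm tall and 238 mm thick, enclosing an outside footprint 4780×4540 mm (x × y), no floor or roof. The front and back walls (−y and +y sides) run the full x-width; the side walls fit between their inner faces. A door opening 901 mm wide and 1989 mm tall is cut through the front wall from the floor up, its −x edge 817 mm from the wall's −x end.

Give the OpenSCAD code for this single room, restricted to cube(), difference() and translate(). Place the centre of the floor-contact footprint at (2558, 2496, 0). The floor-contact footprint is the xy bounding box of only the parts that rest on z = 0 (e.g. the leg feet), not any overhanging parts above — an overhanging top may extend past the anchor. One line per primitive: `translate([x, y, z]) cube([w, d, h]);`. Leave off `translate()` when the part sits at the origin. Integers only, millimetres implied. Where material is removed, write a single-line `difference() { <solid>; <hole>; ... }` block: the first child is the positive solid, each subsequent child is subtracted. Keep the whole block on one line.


difference() { translate([168, 226, 0]) cube([4780, 238, 2680]); translate([985, 226, 0]) cube([901, 238, 1989]); }
translate([168, 4528, 0]) cube([4780, 238, 2680]);
translate([168, 464, 0]) cube([238, 4064, 2680]);
translate([4710, 464, 0]) cube([238, 4064, 2680]);


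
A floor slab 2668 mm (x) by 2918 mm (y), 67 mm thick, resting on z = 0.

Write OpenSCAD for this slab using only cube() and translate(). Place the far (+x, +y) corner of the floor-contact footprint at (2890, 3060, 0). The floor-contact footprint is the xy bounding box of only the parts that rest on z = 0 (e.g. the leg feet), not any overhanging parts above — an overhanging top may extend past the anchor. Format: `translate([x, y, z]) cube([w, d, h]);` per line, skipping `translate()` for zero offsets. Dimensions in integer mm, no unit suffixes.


translate([222, 142, 0]) cube([2668, 2918, 67]);


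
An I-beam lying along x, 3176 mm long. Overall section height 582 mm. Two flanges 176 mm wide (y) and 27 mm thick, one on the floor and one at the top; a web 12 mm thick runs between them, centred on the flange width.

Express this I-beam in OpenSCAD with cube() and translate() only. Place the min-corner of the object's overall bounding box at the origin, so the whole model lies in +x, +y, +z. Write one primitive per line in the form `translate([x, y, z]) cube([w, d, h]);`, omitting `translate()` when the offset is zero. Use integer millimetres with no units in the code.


cube([3176, 176, 27]);
translate([0, 82, 27]) cube([3176, 12, 528]);
translate([0, 0, 555]) cube([3176, 176, 27]);
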